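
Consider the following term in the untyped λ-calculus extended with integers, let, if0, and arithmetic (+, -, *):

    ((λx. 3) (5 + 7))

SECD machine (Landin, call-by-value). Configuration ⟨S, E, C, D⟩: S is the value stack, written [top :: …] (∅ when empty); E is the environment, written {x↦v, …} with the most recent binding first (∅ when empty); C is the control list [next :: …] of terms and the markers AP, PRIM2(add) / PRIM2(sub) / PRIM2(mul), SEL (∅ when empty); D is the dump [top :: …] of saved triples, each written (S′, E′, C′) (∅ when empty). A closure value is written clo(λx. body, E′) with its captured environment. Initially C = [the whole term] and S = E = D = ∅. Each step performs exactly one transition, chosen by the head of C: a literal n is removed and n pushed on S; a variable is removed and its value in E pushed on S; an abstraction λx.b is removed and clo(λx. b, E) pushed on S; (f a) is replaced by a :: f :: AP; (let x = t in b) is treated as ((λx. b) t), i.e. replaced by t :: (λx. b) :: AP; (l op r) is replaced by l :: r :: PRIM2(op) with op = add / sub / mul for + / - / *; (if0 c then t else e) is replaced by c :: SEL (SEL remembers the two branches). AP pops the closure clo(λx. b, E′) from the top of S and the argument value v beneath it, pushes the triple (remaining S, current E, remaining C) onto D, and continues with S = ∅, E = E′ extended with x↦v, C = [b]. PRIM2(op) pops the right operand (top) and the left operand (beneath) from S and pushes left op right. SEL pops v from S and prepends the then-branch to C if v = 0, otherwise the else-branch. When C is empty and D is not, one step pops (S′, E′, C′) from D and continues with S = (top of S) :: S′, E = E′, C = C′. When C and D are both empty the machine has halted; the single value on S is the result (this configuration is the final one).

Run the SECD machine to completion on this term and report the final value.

[0] [S=∅ | E=∅ | C=[((λx. 3) (5 + 7))] | D=∅]
[1] [S=∅ | E=∅ | C=[(5 + 7) :: (λx. 3) :: AP] | D=∅]
[2] [S=∅ | E=∅ | C=[5 :: 7 :: PRIM2(add) :: (λx. 3) :: AP] | D=∅]
[3] [S=[5] | E=∅ | C=[7 :: PRIM2(add) :: (λx. 3) :: AP] | D=∅]
[4] [S=[7 :: 5] | E=∅ | C=[PRIM2(add) :: (λx. 3) :: AP] | D=∅]
[5] [S=[12] | E=∅ | C=[(λx. 3) :: AP] | D=∅]
[6] [S=[clo(λx. 3, ∅) :: 12] | E=∅ | C=[AP] | D=∅]
[7] [S=∅ | E={x↦12} | C=[3] | D=[(∅, ∅, ∅)]]
[8] [S=[3] | E={x↦12} | C=∅ | D=[(∅, ∅, ∅)]]
[9] [S=[3] | E=∅ | C=∅ | D=∅]
→ final value 3

Answer: 3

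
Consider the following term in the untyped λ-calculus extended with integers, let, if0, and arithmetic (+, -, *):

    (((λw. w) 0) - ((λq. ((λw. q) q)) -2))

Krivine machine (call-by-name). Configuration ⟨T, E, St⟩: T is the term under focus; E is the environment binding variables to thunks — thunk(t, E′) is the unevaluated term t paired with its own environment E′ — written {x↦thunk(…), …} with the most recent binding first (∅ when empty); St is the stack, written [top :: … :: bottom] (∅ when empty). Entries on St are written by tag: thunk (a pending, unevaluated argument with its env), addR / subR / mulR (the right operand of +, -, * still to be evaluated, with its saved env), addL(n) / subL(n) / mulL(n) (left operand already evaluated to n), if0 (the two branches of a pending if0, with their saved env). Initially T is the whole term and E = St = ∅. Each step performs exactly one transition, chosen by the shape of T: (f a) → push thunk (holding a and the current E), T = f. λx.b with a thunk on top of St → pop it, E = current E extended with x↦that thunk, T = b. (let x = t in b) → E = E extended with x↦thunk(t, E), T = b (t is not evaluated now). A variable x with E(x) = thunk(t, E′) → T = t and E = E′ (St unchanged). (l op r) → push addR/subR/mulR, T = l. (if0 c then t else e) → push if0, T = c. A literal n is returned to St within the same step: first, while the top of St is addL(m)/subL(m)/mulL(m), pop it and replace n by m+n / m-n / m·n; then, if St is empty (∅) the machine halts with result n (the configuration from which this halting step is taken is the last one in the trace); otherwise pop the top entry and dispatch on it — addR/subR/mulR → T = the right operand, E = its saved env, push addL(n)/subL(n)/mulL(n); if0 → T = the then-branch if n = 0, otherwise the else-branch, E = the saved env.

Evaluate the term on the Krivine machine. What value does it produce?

t=0: <T=(((λw. w) 0) - ((λq. ((λw. q) q)) -2)), E=∅, St=∅>
t=1: <T=((λw. w) 0), E=∅, St=[subR]>
t=2: <T=(λw. w), E=∅, St=[thunk :: subR]>
t=3: <T=w, E={w↦thunk(0, ∅)}, St=[subR]>
t=4: <T=0, E=∅, St=[subR]>
t=5: <T=((λq. ((λw. q) q)) -2), E=∅, St=[subL(0)]>
t=6: <T=(λq. ((λw. q) q)), E=∅, St=[thunk :: subL(0)]>
t=7: <T=((λw. q) q), E={q↦thunk(-2, ∅)}, St=[subL(0)]>
t=8: <T=(λw. q), E={q↦thunk(-2, ∅)}, St=[thunk :: subL(0)]>
t=9: <T=q, E={w↦thunk(q, {q↦thunk(-2, ∅)}), q↦thunk(-2, ∅)}, St=[subL(0)]>
t=10: <T=-2, E=∅, St=[subL(0)]>
→ final value 2

Answer: 2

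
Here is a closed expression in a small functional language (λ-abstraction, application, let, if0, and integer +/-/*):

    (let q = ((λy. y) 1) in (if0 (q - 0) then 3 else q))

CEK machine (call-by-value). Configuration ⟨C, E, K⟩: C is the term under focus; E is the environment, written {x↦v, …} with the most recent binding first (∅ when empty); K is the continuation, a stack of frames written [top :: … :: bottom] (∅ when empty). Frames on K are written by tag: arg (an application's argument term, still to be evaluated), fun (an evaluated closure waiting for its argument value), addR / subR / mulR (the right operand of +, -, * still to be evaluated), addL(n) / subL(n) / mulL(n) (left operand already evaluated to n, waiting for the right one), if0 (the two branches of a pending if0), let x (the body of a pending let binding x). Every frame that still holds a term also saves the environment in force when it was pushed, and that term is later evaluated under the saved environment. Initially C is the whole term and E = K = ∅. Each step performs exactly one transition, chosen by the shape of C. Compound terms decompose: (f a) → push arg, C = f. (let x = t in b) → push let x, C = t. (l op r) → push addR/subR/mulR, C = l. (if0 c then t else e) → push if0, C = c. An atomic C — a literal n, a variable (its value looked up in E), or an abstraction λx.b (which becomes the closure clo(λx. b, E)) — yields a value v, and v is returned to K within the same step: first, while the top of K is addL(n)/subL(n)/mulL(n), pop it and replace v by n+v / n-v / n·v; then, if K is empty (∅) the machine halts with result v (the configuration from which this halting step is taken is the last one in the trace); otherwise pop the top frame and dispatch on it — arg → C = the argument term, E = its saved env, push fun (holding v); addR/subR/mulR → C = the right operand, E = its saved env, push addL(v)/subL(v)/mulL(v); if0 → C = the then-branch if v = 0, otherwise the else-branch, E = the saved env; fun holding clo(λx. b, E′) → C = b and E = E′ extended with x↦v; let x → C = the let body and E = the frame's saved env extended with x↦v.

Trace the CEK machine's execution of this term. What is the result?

Answer: 1

Derivation:
[0] ⟨C=(let q = ((λy. y) 1) in (if0 (q - 0) then 3 else q)); E=∅; K=∅⟩
[1] ⟨C=((λy. y) 1); E=∅; K=[let q]⟩
[2] ⟨C=(λy. y); E=∅; K=[arg :: let q]⟩
[3] ⟨C=1; E=∅; K=[fun :: let q]⟩
[4] ⟨C=y; E={y↦1}; K=[let q]⟩
[5] ⟨C=(if0 (q - 0) then 3 else q); E={q↦1}; K=∅⟩
[6] ⟨C=(q - 0); E={q↦1}; K=[if0]⟩
[7] ⟨C=q; E={q↦1}; K=[subR :: if0]⟩
[8] ⟨C=0; E={q↦1}; K=[subL(1) :: if0]⟩
[9] ⟨C=q; E={q↦1}; K=∅⟩
→ final value 1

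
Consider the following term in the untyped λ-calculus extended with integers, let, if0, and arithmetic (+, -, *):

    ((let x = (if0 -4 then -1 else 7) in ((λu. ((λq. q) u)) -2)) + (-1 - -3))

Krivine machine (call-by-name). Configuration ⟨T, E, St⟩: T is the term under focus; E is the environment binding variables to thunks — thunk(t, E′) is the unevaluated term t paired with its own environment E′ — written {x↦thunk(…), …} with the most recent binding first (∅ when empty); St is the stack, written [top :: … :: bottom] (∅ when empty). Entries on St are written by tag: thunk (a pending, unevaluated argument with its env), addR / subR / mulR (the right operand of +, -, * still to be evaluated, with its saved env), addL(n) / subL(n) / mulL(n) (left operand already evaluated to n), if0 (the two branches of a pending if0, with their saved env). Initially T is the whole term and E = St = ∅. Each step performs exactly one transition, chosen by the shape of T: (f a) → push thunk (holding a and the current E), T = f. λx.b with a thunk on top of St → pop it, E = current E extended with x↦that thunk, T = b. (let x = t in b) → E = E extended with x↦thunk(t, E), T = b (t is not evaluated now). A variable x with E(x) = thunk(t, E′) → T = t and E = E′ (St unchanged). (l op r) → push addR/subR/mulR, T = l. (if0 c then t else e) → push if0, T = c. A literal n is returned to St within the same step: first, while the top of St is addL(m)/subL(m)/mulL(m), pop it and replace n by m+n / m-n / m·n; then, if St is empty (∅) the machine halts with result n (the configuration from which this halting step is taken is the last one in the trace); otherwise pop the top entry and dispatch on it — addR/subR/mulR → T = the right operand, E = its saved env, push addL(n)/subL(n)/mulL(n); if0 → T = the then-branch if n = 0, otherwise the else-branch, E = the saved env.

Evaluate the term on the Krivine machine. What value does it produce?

Answer: 0

Machine steps:
[0] [T=((let x = (if0 -4 then -1 else 7) in ((λu. ((λq. q) u)) -2)) + (-1 - -3)) | E=∅ | St=∅]
[1] [T=(let x = (if0 -4 then -1 else 7) in ((λu. ((λq. q) u)) -2)) | E=∅ | St=[addR]]
[2] [T=((λu. ((λq. q) u)) -2) | E={x↦thunk((if0 -4 then -1 else 7), ∅)} | St=[addR]]
[3] [T=(λu. ((λq. q) u)) | E={x↦thunk((if0 -4 then -1 else 7), ∅)} | St=[thunk :: addR]]
[4] [T=((λq. q) u) | E={u↦thunk(-2, {x↦thunk((if0 -4 then -1 else 7), ∅)}), x↦thunk((if0 -4 then -1 else 7), ∅)} | St=[addR]]
[5] [T=(λq. q) | E={u↦thunk(-2, {x↦thunk((if0 -4 then -1 else 7), ∅)}), x↦thunk((if0 -4 then -1 else 7), ∅)} | St=[thunk :: addR]]
[6] [T=q | E={q↦thunk(u, {u↦thunk(-2, {x↦thunk((if0 -4 then -1 else 7), ∅)}), x↦thunk((if0 -4 then -1 else 7), ∅)}), u↦thunk(-2, {x↦thunk((if0 -4 then -1 else 7), ∅)}), x↦thunk((if0 -4 then -1 else 7), ∅)} | St=[addR]]
[7] [T=u | E={u↦thunk(-2, {x↦thunk((if0 -4 then -1 else 7), ∅)}), x↦thunk((if0 -4 then -1 else 7), ∅)} | St=[addR]]
[8] [T=-2 | E={x↦thunk((if0 -4 then -1 else 7), ∅)} | St=[addR]]
[9] [T=(-1 - -3) | E=∅ | St=[addL(-2)]]
[10] [T=-1 | E=∅ | St=[subR :: addL(-2)]]
[11] [T=-3 | E=∅ | St=[subL(-1) :: addL(-2)]]
→ final value 0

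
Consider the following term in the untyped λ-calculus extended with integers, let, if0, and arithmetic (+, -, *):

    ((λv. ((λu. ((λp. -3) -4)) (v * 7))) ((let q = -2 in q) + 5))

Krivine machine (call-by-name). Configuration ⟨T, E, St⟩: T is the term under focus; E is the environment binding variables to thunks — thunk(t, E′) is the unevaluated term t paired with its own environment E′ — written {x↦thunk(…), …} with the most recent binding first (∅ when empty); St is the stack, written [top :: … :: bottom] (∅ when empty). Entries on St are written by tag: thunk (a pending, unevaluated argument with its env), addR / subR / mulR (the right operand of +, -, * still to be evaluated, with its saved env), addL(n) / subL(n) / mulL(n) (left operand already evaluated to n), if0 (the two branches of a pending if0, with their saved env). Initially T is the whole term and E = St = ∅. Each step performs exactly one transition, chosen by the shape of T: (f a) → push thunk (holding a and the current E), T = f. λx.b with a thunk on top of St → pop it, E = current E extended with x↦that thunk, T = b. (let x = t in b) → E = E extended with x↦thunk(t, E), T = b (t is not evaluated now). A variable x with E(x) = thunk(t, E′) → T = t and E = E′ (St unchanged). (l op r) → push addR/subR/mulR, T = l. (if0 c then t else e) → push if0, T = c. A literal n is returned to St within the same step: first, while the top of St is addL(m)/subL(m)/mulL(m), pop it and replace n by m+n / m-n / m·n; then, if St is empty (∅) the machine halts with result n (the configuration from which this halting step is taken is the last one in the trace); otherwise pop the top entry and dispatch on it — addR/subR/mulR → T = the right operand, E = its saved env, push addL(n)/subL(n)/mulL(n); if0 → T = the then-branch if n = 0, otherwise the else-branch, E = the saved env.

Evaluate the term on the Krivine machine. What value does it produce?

Answer: -3

Derivation:
[0] <T=((λv. ((λu. ((λp. -3) -4)) (v * 7))) ((let q = -2 in q) + 5)), E=∅, St=∅>
[1] <T=(λv. ((λu. ((λp. -3) -4)) (v * 7))), E=∅, St=[thunk]>
[2] <T=((λu. ((λp. -3) -4)) (v * 7)), E={v↦thunk(((let q = -2 in q) + 5), ∅)}, St=∅>
[3] <T=(λu. ((λp. -3) -4)), E={v↦thunk(((let q = -2 in q) + 5), ∅)}, St=[thunk]>
[4] <T=((λp. -3) -4), E={u↦thunk((v * 7), {v↦thunk(((let q = -2 in q) + 5), ∅)}), v↦thunk(((let q = -2 in q) + 5), ∅)}, St=∅>
[5] <T=(λp. -3), E={u↦thunk((v * 7), {v↦thunk(((let q = -2 in q) + 5), ∅)}), v↦thunk(((let q = -2 in q) + 5), ∅)}, St=[thunk]>
[6] <T=-3, E={p↦thunk(-4, {u↦thunk((v * 7), {v↦thunk(((let q = -2 in q) + 5), ∅)}), v↦thunk(((let q = -2 in q) + 5), ∅)}), u↦thunk((v * 7), {v↦thunk(((let q = -2 in q) + 5), ∅)}), v↦thunk(((let q = -2 in q) + 5), ∅)}, St=∅>
→ final value -3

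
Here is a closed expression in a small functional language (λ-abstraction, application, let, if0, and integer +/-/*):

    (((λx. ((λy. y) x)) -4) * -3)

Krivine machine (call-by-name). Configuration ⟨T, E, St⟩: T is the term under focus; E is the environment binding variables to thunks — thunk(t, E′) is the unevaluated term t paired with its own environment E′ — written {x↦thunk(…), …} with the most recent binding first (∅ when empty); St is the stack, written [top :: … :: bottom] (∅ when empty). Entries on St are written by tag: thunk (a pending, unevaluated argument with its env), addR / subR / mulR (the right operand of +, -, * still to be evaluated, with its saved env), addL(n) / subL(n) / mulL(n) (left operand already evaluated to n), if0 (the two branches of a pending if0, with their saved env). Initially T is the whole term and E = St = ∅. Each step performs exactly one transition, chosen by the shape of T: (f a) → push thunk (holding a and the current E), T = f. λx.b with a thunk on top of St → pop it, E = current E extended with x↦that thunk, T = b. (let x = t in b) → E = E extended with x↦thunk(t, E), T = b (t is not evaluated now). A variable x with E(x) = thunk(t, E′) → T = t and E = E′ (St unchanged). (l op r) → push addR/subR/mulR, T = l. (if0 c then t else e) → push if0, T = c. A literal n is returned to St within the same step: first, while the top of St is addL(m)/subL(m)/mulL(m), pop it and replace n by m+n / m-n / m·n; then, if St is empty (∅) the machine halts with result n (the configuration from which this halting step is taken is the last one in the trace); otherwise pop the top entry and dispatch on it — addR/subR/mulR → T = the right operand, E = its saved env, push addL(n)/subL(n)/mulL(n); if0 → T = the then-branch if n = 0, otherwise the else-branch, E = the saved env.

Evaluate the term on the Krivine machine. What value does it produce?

Answer: 12

Execution trace:
0. <T=(((λx. ((λy. y) x)) -4) * -3), E=∅, St=∅>
1. <T=((λx. ((λy. y) x)) -4), E=∅, St=[mulR]>
2. <T=(λx. ((λy. y) x)), E=∅, St=[thunk :: mulR]>
3. <T=((λy. y) x), E={x↦thunk(-4, ∅)}, St=[mulR]>
4. <T=(λy. y), E={x↦thunk(-4, ∅)}, St=[thunk :: mulR]>
5. <T=y, E={y↦thunk(x, {x↦thunk(-4, ∅)}), x↦thunk(-4, ∅)}, St=[mulR]>
6. <T=x, E={x↦thunk(-4, ∅)}, St=[mulR]>
7. <T=-4, E=∅, St=[mulR]>
8. <T=-3, E=∅, St=[mulL(-4)]>
→ final value 12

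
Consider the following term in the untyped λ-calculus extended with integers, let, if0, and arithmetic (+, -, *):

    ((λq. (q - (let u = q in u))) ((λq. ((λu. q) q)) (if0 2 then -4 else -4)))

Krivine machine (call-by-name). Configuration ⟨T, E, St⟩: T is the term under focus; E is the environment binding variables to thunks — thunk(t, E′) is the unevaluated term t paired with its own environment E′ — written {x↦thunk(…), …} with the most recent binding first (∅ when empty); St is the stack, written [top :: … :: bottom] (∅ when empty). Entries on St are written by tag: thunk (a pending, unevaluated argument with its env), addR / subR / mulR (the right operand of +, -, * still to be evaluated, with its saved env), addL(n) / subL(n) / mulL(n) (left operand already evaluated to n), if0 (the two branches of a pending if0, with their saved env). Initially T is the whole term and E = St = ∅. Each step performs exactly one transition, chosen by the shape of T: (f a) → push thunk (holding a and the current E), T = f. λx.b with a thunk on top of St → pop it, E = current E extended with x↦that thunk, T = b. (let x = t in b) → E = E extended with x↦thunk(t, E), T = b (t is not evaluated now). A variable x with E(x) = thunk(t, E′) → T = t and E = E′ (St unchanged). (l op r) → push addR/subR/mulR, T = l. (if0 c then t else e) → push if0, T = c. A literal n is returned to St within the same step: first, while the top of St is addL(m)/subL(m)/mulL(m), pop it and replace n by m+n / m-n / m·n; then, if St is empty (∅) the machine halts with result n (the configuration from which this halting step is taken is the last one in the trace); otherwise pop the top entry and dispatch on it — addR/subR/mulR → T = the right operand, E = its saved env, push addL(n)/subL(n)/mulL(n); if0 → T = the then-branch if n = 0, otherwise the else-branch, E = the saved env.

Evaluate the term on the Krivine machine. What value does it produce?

[0] <T=((λq. (q - (let u = q in u))) ((λq. ((λu. q) q)) (if0 2 then -4 else -4))), E=∅, St=∅>
[1] <T=(λq. (q - (let u = q in u))), E=∅, St=[thunk]>
[2] <T=(q - (let u = q in u)), E={q↦thunk(((λq. ((λu. q) q)) (if0 2 then -4 else -4)), ∅)}, St=∅>
[3] <T=q, E={q↦thunk(((λq. ((λu. q) q)) (if0 2 then -4 else -4)), ∅)}, St=[subR]>
[4] <T=((λq. ((λu. q) q)) (if0 2 then -4 else -4)), E=∅, St=[subR]>
[5] <T=(λq. ((λu. q) q)), E=∅, St=[thunk :: subR]>
[6] <T=((λu. q) q), E={q↦thunk((if0 2 then -4 else -4), ∅)}, St=[subR]>
[7] <T=(λu. q), E={q↦thunk((if0 2 then -4 else -4), ∅)}, St=[thunk :: subR]>
[8] <T=q, E={u↦thunk(q, {q↦thunk((if0 2 then -4 else -4), ∅)}), q↦thunk((if0 2 then -4 else -4), ∅)}, St=[subR]>
[9] <T=(if0 2 then -4 else -4), E=∅, St=[subR]>
[10] <T=2, E=∅, St=[if0 :: subR]>
[11] <T=-4, E=∅, St=[subR]>
[12] <T=(let u = q in u), E={q↦thunk(((λq. ((λu. q) q)) (if0 2 then -4 else -4)), ∅)}, St=[subL(-4)]>
[13] <T=u, E={u↦thunk(q, {q↦thunk(((λq. ((λu. q) q)) (if0 2 then -4 else -4)), ∅)}), q↦thunk(((λq. ((λu. q) q)) (if0 2 then -4 else -4)), ∅)}, St=[subL(-4)]>
[14] <T=q, E={q↦thunk(((λq. ((λu. q) q)) (if0 2 then -4 else -4)), ∅)}, St=[subL(-4)]>
[15] <T=((λq. ((λu. q) q)) (if0 2 then -4 else -4)), E=∅, St=[subL(-4)]>
[16] <T=(λq. ((λu. q) q)), E=∅, St=[thunk :: subL(-4)]>
[17] <T=((λu. q) q), E={q↦thunk((if0 2 then -4 else -4), ∅)}, St=[subL(-4)]>
[18] <T=(λu. q), E={q↦thunk((if0 2 then -4 else -4), ∅)}, St=[thunk :: subL(-4)]>
[19] <T=q, E={u↦thunk(q, {q↦thunk((if0 2 then -4 else -4), ∅)}), q↦thunk((if0 2 then -4 else -4), ∅)}, St=[subL(-4)]>
[20] <T=(if0 2 then -4 else -4), E=∅, St=[subL(-4)]>
[21] <T=2, E=∅, St=[if0 :: subL(-4)]>
[22] <T=-4, E=∅, St=[subL(-4)]>
→ final value 0

Answer: 0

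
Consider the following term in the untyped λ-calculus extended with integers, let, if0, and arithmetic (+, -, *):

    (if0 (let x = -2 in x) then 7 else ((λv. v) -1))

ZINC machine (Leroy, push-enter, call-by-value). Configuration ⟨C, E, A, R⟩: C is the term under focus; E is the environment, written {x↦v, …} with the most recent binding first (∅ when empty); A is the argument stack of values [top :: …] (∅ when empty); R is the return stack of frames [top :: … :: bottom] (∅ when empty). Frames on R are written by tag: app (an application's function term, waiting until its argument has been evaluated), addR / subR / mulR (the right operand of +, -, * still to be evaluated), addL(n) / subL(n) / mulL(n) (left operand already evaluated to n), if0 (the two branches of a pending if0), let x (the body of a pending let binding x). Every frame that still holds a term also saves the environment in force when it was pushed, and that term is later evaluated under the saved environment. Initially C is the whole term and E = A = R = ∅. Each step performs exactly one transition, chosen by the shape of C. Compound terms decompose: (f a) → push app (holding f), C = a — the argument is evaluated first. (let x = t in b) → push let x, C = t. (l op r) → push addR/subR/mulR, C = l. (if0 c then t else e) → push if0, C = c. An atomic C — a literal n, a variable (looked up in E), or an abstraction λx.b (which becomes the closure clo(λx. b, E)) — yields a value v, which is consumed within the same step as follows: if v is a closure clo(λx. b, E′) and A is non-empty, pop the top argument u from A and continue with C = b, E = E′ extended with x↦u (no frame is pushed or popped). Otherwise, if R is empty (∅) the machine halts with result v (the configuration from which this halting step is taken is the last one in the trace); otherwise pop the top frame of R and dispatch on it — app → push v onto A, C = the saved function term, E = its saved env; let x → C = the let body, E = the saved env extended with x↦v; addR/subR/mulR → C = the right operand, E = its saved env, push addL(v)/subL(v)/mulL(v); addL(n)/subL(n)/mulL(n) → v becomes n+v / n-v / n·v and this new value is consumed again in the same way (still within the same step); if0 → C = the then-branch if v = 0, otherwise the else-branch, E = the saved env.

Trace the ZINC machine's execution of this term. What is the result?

[0] [C=(if0 (let x = -2 in x) then 7 else ((λv. v) -1)) | E=∅ | A=∅ | R=∅]
[1] [C=(let x = -2 in x) | E=∅ | A=∅ | R=[if0]]
[2] [C=-2 | E=∅ | A=∅ | R=[let x :: if0]]
[3] [C=x | E={x↦-2} | A=∅ | R=[if0]]
[4] [C=((λv. v) -1) | E=∅ | A=∅ | R=∅]
[5] [C=-1 | E=∅ | A=∅ | R=[app]]
[6] [C=(λv. v) | E=∅ | A=[-1] | R=∅]
[7] [C=v | E={v↦-1} | A=∅ | R=∅]
→ final value -1

Answer: -1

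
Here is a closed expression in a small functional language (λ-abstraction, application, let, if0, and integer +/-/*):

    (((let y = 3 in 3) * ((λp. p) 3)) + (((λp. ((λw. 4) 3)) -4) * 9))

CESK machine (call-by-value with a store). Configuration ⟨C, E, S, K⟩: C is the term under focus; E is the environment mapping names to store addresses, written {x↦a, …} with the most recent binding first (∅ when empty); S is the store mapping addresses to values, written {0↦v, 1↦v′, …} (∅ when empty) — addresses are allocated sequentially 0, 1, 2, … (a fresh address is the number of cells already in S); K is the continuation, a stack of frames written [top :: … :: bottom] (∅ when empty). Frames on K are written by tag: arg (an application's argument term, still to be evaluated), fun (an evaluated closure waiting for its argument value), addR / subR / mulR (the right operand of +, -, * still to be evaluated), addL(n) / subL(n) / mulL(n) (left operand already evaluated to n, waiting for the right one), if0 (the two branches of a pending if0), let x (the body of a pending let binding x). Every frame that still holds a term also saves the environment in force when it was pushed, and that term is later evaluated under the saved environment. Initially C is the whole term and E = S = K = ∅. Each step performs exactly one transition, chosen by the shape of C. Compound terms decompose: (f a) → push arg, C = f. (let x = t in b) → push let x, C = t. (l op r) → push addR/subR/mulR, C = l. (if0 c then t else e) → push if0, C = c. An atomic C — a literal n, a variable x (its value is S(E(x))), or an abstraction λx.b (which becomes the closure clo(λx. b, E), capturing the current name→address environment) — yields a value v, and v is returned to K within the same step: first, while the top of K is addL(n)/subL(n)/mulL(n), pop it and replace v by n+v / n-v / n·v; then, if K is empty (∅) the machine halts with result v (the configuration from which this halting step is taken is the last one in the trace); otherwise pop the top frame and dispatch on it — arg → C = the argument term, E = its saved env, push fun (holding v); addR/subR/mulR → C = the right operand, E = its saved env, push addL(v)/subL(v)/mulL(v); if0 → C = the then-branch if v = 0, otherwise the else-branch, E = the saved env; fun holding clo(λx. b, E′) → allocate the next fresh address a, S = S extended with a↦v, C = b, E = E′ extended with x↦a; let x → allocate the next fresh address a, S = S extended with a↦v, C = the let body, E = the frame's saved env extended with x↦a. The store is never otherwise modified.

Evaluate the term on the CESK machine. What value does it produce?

0. <C=(((let y = 3 in 3) * ((λp. p) 3)) + (((λp. ((λw. 4) 3)) -4) * 9)), E=∅, S=∅, K=∅>
1. <C=((let y = 3 in 3) * ((λp. p) 3)), E=∅, S=∅, K=[addR]>
2. <C=(let y = 3 in 3), E=∅, S=∅, K=[mulR :: addR]>
3. <C=3, E=∅, S=∅, K=[let y :: mulR :: addR]>
4. <C=3, E={y↦0}, S={0↦3}, K=[mulR :: addR]>
5. <C=((λp. p) 3), E=∅, S={0↦3}, K=[mulL(3) :: addR]>
6. <C=(λp. p), E=∅, S={0↦3}, K=[arg :: mulL(3) :: addR]>
7. <C=3, E=∅, S={0↦3}, K=[fun :: mulL(3) :: addR]>
8. <C=p, E={p↦1}, S={0↦3, 1↦3}, K=[mulL(3) :: addR]>
9. <C=(((λp. ((λw. 4) 3)) -4) * 9), E=∅, S={0↦3, 1↦3}, K=[addL(9)]>
10. <C=((λp. ((λw. 4) 3)) -4), E=∅, S={0↦3, 1↦3}, K=[mulR :: addL(9)]>
11. <C=(λp. ((λw. 4) 3)), E=∅, S={0↦3, 1↦3}, K=[arg :: mulR :: addL(9)]>
12. <C=-4, E=∅, S={0↦3, 1↦3}, K=[fun :: mulR :: addL(9)]>
13. <C=((λw. 4) 3), E={p↦2}, S={0↦3, 1↦3, 2↦-4}, K=[mulR :: addL(9)]>
14. <C=(λw. 4), E={p↦2}, S={0↦3, 1↦3, 2↦-4}, K=[arg :: mulR :: addL(9)]>
15. <C=3, E={p↦2}, S={0↦3, 1↦3, 2↦-4}, K=[fun :: mulR :: addL(9)]>
16. <C=4, E={w↦3, p↦2}, S={0↦3, 1↦3, 2↦-4, 3↦3}, K=[mulR :: addL(9)]>
17. <C=9, E=∅, S={0↦3, 1↦3, 2↦-4, 3↦3}, K=[mulL(4) :: addL(9)]>
→ final value 45

Answer: 45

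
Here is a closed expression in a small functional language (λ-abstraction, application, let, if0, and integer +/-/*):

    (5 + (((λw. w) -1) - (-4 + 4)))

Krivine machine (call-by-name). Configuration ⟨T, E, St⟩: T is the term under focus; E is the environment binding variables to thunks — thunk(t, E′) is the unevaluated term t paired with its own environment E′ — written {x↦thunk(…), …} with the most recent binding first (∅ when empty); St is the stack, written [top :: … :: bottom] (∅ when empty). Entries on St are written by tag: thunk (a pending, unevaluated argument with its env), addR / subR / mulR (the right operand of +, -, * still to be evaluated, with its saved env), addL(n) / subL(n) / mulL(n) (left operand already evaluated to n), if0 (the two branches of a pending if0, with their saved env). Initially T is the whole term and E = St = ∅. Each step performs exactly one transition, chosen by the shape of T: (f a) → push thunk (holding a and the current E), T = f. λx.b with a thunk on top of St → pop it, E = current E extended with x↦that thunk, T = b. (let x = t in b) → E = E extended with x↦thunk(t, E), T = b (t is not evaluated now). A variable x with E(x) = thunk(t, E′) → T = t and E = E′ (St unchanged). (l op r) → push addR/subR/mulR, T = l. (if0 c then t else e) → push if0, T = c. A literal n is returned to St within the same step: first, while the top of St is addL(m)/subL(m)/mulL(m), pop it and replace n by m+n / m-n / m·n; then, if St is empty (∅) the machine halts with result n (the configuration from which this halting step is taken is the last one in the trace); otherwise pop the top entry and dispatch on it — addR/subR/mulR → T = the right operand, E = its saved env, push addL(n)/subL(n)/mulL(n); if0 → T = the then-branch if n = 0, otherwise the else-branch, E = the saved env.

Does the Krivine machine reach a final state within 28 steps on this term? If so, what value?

step 0: <T=(5 + (((λw. w) -1) - (-4 + 4))), E=∅, St=∅>
step 1: <T=5, E=∅, St=[addR]>
step 2: <T=(((λw. w) -1) - (-4 + 4)), E=∅, St=[addL(5)]>
step 3: <T=((λw. w) -1), E=∅, St=[subR :: addL(5)]>
step 4: <T=(λw. w), E=∅, St=[thunk :: subR :: addL(5)]>
step 5: <T=w, E={w↦thunk(-1, ∅)}, St=[subR :: addL(5)]>
step 6: <T=-1, E=∅, St=[subR :: addL(5)]>
step 7: <T=(-4 + 4), E=∅, St=[subL(-1) :: addL(5)]>
step 8: <T=-4, E=∅, St=[addR :: subL(-1) :: addL(5)]>
step 9: <T=4, E=∅, St=[addL(-4) :: subL(-1) :: addL(5)]>
→ final value 4

Answer: 4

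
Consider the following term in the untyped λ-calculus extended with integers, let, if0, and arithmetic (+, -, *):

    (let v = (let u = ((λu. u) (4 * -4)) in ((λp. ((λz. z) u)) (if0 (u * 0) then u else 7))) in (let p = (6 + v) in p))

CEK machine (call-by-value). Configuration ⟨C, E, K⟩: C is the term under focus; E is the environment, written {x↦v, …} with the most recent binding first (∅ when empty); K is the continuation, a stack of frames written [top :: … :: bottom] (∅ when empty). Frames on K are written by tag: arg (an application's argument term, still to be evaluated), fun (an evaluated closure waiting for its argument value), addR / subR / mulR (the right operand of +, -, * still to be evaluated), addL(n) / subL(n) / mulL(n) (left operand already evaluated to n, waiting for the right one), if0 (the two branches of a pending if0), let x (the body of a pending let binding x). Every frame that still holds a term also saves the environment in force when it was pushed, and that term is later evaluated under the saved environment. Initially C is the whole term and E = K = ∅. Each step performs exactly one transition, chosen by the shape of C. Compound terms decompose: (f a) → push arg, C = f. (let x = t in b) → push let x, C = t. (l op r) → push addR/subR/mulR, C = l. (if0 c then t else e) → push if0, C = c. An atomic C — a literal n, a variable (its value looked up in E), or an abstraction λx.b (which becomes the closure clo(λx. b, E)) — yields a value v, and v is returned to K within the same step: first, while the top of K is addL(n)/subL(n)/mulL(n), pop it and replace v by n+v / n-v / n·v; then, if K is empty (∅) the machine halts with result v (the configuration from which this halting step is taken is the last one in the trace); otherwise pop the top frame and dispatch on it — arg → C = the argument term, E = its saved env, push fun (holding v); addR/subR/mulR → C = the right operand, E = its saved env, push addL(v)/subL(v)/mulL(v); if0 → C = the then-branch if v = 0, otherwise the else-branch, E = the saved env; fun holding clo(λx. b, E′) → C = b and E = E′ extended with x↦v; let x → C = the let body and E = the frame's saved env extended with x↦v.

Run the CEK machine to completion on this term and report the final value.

t=0: <C=(let v = (let u = ((λu. u) (4 * -4)) in ((λp. ((λz. z) u)) (if0 (u * 0) then u else 7))) in (let p = (6 + v) in p)), E=∅, K=∅>
t=1: <C=(let u = ((λu. u) (4 * -4)) in ((λp. ((λz. z) u)) (if0 (u * 0) then u else 7))), E=∅, K=[let v]>
t=2: <C=((λu. u) (4 * -4)), E=∅, K=[let u :: let v]>
t=3: <C=(λu. u), E=∅, K=[arg :: let u :: let v]>
t=4: <C=(4 * -4), E=∅, K=[fun :: let u :: let v]>
t=5: <C=4, E=∅, K=[mulR :: fun :: let u :: let v]>
t=6: <C=-4, E=∅, K=[mulL(4) :: fun :: let u :: let v]>
t=7: <C=u, E={u↦-16}, K=[let u :: let v]>
t=8: <C=((λp. ((λz. z) u)) (if0 (u * 0) then u else 7)), E={u↦-16}, K=[let v]>
t=9: <C=(λp. ((λz. z) u)), E={u↦-16}, K=[arg :: let v]>
t=10: <C=(if0 (u * 0) then u else 7), E={u↦-16}, K=[fun :: let v]>
t=11: <C=(u * 0), E={u↦-16}, K=[if0 :: fun :: let v]>
t=12: <C=u, E={u↦-16}, K=[mulR :: if0 :: fun :: let v]>
t=13: <C=0, E={u↦-16}, K=[mulL(-16) :: if0 :: fun :: let v]>
t=14: <C=u, E={u↦-16}, K=[fun :: let v]>
t=15: <C=((λz. z) u), E={p↦-16, u↦-16}, K=[let v]>
t=16: <C=(λz. z), E={p↦-16, u↦-16}, K=[arg :: let v]>
t=17: <C=u, E={p↦-16, u↦-16}, K=[fun :: let v]>
t=18: <C=z, E={z↦-16, p↦-16, u↦-16}, K=[let v]>
t=19: <C=(let p = (6 + v) in p), E={v↦-16}, K=∅>
t=20: <C=(6 + v), E={v↦-16}, K=[let p]>
t=21: <C=6, E={v↦-16}, K=[addR :: let p]>
t=22: <C=v, E={v↦-16}, K=[addL(6) :: let p]>
t=23: <C=p, E={p↦-10, v↦-16}, K=∅>
→ final value -10

Answer: -10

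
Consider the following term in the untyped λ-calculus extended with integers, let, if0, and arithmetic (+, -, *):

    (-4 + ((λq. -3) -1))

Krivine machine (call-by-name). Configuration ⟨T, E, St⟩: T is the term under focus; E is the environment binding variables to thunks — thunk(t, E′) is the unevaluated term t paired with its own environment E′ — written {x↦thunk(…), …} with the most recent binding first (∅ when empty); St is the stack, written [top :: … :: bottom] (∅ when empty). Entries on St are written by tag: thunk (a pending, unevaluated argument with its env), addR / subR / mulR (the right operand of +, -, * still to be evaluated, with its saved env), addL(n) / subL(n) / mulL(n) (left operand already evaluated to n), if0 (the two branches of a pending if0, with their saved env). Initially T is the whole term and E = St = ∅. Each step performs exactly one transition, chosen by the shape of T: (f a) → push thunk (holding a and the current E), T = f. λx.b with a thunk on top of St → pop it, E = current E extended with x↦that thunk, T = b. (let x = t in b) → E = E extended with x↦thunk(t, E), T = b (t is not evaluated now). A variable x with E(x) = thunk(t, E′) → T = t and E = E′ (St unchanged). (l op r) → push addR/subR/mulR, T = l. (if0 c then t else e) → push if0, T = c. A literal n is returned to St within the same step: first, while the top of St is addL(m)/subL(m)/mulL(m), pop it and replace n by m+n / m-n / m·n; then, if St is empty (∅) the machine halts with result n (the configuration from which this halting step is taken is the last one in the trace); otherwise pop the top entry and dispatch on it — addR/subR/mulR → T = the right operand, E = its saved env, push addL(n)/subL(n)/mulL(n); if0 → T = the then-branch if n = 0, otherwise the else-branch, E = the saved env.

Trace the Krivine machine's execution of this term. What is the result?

Answer: -7

Execution trace:
0. [T=(-4 + ((λq. -3) -1)) | E=∅ | St=∅]
1. [T=-4 | E=∅ | St=[addR]]
2. [T=((λq. -3) -1) | E=∅ | St=[addL(-4)]]
3. [T=(λq. -3) | E=∅ | St=[thunk :: addL(-4)]]
4. [T=-3 | E={q↦thunk(-1, ∅)} | St=[addL(-4)]]
→ final value -7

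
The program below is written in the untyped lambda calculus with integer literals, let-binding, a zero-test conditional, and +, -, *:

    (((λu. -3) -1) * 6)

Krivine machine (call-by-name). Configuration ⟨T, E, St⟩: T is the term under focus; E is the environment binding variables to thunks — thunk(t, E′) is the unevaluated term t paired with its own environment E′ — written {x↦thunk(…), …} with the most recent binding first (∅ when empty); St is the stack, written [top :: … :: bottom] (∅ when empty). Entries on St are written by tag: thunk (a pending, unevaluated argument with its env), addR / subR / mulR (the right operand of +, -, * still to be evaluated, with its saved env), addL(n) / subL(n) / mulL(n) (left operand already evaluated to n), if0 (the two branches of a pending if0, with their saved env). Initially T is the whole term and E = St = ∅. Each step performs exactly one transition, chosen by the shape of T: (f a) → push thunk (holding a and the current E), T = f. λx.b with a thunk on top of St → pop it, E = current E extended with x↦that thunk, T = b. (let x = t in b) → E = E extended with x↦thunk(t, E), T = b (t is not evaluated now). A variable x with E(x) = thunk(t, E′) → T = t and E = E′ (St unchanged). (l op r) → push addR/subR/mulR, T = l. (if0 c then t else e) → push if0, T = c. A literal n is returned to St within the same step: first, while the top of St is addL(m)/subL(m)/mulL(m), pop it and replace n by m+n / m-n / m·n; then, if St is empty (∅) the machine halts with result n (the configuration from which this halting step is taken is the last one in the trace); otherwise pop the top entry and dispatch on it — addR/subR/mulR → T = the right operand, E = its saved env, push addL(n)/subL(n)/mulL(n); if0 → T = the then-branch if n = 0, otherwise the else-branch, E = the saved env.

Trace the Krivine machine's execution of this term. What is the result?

Answer: -18

Execution trace:
[0] <T=(((λu. -3) -1) * 6), E=∅, St=∅>
[1] <T=((λu. -3) -1), E=∅, St=[mulR]>
[2] <T=(λu. -3), E=∅, St=[thunk :: mulR]>
[3] <T=-3, E={u↦thunk(-1, ∅)}, St=[mulR]>
[4] <T=6, E=∅, St=[mulL(-3)]>
→ final value -18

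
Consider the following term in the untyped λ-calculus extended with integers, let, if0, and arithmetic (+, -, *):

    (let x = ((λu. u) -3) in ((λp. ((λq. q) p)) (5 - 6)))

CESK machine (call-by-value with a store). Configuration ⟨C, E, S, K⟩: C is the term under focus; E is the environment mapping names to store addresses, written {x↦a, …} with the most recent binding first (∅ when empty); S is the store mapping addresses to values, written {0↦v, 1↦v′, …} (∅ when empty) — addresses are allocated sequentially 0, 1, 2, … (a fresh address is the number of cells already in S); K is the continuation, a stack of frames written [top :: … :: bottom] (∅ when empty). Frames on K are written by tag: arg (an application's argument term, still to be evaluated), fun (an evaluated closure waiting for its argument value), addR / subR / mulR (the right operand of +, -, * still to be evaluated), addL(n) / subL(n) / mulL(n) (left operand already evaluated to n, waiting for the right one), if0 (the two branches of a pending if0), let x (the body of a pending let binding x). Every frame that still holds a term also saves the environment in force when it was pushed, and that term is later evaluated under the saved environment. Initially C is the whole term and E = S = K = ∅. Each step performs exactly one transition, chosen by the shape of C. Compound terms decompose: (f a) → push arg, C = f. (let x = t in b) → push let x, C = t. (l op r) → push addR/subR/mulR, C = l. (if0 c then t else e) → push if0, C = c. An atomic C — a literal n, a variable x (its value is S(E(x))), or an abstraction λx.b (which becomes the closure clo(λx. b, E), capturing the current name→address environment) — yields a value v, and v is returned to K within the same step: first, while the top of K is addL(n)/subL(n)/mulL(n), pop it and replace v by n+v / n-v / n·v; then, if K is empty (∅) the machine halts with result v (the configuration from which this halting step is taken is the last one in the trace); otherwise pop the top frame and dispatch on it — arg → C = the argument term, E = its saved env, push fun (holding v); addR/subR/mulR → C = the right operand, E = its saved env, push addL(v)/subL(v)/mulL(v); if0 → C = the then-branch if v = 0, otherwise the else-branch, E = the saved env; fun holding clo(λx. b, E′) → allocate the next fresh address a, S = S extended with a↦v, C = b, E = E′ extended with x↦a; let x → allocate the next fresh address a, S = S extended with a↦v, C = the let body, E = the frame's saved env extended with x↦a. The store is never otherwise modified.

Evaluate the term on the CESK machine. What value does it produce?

0. <C=(let x = ((λu. u) -3) in ((λp. ((λq. q) p)) (5 - 6))), E=∅, S=∅, K=∅>
1. <C=((λu. u) -3), E=∅, S=∅, K=[let x]>
2. <C=(λu. u), E=∅, S=∅, K=[arg :: let x]>
3. <C=-3, E=∅, S=∅, K=[fun :: let x]>
4. <C=u, E={u↦0}, S={0↦-3}, K=[let x]>
5. <C=((λp. ((λq. q) p)) (5 - 6)), E={x↦1}, S={0↦-3, 1↦-3}, K=∅>
6. <C=(λp. ((λq. q) p)), E={x↦1}, S={0↦-3, 1↦-3}, K=[arg]>
7. <C=(5 - 6), E={x↦1}, S={0↦-3, 1↦-3}, K=[fun]>
8. <C=5, E={x↦1}, S={0↦-3, 1↦-3}, K=[subR :: fun]>
9. <C=6, E={x↦1}, S={0↦-3, 1↦-3}, K=[subL(5) :: fun]>
10. <C=((λq. q) p), E={p↦2, x↦1}, S={0↦-3, 1↦-3, 2↦-1}, K=∅>
11. <C=(λq. q), E={p↦2, x↦1}, S={0↦-3, 1↦-3, 2↦-1}, K=[arg]>
12. <C=p, E={p↦2, x↦1}, S={0↦-3, 1↦-3, 2↦-1}, K=[fun]>
13. <C=q, E={q↦3, p↦2, x↦1}, S={0↦-3, 1↦-3, 2↦-1, 3↦-1}, K=∅>
→ final value -1

Answer: -1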